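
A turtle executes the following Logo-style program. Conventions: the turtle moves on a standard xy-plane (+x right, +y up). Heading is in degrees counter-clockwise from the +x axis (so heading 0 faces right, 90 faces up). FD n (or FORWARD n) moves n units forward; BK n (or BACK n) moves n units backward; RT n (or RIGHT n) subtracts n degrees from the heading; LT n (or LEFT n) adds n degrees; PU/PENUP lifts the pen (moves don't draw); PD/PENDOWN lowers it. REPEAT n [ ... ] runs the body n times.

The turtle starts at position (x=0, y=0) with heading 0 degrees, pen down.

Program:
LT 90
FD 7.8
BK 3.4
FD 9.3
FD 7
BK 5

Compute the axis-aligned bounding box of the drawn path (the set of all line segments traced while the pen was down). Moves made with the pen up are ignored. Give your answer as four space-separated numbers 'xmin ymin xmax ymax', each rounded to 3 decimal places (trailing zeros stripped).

Executing turtle program step by step:
Start: pos=(0,0), heading=0, pen down
LT 90: heading 0 -> 90
FD 7.8: (0,0) -> (0,7.8) [heading=90, draw]
BK 3.4: (0,7.8) -> (0,4.4) [heading=90, draw]
FD 9.3: (0,4.4) -> (0,13.7) [heading=90, draw]
FD 7: (0,13.7) -> (0,20.7) [heading=90, draw]
BK 5: (0,20.7) -> (0,15.7) [heading=90, draw]
Final: pos=(0,15.7), heading=90, 5 segment(s) drawn

Segment endpoints: x in {0, 0, 0, 0, 0, 0}, y in {0, 4.4, 7.8, 13.7, 15.7, 20.7}
xmin=0, ymin=0, xmax=0, ymax=20.7

Answer: 0 0 0 20.7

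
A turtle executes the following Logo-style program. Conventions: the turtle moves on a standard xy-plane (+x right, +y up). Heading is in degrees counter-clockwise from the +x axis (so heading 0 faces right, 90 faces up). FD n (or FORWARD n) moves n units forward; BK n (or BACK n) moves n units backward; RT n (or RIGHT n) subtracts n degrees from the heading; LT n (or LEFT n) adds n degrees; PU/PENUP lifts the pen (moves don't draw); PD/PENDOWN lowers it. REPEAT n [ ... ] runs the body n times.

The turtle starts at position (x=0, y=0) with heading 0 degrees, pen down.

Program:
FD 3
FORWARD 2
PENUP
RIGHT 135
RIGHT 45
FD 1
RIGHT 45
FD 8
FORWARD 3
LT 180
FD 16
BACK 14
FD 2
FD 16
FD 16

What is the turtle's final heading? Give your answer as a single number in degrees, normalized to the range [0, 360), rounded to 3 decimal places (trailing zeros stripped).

Executing turtle program step by step:
Start: pos=(0,0), heading=0, pen down
FD 3: (0,0) -> (3,0) [heading=0, draw]
FD 2: (3,0) -> (5,0) [heading=0, draw]
PU: pen up
RT 135: heading 0 -> 225
RT 45: heading 225 -> 180
FD 1: (5,0) -> (4,0) [heading=180, move]
RT 45: heading 180 -> 135
FD 8: (4,0) -> (-1.657,5.657) [heading=135, move]
FD 3: (-1.657,5.657) -> (-3.778,7.778) [heading=135, move]
LT 180: heading 135 -> 315
FD 16: (-3.778,7.778) -> (7.536,-3.536) [heading=315, move]
BK 14: (7.536,-3.536) -> (-2.364,6.364) [heading=315, move]
FD 2: (-2.364,6.364) -> (-0.95,4.95) [heading=315, move]
FD 16: (-0.95,4.95) -> (10.364,-6.364) [heading=315, move]
FD 16: (10.364,-6.364) -> (21.678,-17.678) [heading=315, move]
Final: pos=(21.678,-17.678), heading=315, 2 segment(s) drawn

Answer: 315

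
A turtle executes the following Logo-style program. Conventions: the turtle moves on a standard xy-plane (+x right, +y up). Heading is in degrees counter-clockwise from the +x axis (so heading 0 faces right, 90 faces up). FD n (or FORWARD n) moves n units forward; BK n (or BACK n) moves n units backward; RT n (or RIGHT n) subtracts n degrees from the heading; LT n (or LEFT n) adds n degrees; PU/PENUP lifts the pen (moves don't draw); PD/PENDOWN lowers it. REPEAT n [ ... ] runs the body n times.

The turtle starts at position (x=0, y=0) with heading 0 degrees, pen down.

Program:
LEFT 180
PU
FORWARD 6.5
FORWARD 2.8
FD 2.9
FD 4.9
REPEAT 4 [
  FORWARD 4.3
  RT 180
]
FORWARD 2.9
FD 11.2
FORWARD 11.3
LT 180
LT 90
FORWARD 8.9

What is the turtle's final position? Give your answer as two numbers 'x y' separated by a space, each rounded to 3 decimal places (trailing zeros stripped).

Answer: -42.5 8.9

Derivation:
Executing turtle program step by step:
Start: pos=(0,0), heading=0, pen down
LT 180: heading 0 -> 180
PU: pen up
FD 6.5: (0,0) -> (-6.5,0) [heading=180, move]
FD 2.8: (-6.5,0) -> (-9.3,0) [heading=180, move]
FD 2.9: (-9.3,0) -> (-12.2,0) [heading=180, move]
FD 4.9: (-12.2,0) -> (-17.1,0) [heading=180, move]
REPEAT 4 [
  -- iteration 1/4 --
  FD 4.3: (-17.1,0) -> (-21.4,0) [heading=180, move]
  RT 180: heading 180 -> 0
  -- iteration 2/4 --
  FD 4.3: (-21.4,0) -> (-17.1,0) [heading=0, move]
  RT 180: heading 0 -> 180
  -- iteration 3/4 --
  FD 4.3: (-17.1,0) -> (-21.4,0) [heading=180, move]
  RT 180: heading 180 -> 0
  -- iteration 4/4 --
  FD 4.3: (-21.4,0) -> (-17.1,0) [heading=0, move]
  RT 180: heading 0 -> 180
]
FD 2.9: (-17.1,0) -> (-20,0) [heading=180, move]
FD 11.2: (-20,0) -> (-31.2,0) [heading=180, move]
FD 11.3: (-31.2,0) -> (-42.5,0) [heading=180, move]
LT 180: heading 180 -> 0
LT 90: heading 0 -> 90
FD 8.9: (-42.5,0) -> (-42.5,8.9) [heading=90, move]
Final: pos=(-42.5,8.9), heading=90, 0 segment(s) drawn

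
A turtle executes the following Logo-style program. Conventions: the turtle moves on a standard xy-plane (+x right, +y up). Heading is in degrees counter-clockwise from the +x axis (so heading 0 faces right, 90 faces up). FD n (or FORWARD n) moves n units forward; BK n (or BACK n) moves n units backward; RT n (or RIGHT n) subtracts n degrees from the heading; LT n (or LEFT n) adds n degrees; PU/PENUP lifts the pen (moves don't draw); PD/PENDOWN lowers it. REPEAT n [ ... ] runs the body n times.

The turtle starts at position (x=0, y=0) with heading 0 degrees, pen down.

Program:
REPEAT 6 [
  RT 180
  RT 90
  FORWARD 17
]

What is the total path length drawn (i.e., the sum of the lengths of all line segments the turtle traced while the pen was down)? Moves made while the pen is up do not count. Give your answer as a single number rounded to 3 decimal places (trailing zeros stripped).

Answer: 102

Derivation:
Executing turtle program step by step:
Start: pos=(0,0), heading=0, pen down
REPEAT 6 [
  -- iteration 1/6 --
  RT 180: heading 0 -> 180
  RT 90: heading 180 -> 90
  FD 17: (0,0) -> (0,17) [heading=90, draw]
  -- iteration 2/6 --
  RT 180: heading 90 -> 270
  RT 90: heading 270 -> 180
  FD 17: (0,17) -> (-17,17) [heading=180, draw]
  -- iteration 3/6 --
  RT 180: heading 180 -> 0
  RT 90: heading 0 -> 270
  FD 17: (-17,17) -> (-17,0) [heading=270, draw]
  -- iteration 4/6 --
  RT 180: heading 270 -> 90
  RT 90: heading 90 -> 0
  FD 17: (-17,0) -> (0,0) [heading=0, draw]
  -- iteration 5/6 --
  RT 180: heading 0 -> 180
  RT 90: heading 180 -> 90
  FD 17: (0,0) -> (0,17) [heading=90, draw]
  -- iteration 6/6 --
  RT 180: heading 90 -> 270
  RT 90: heading 270 -> 180
  FD 17: (0,17) -> (-17,17) [heading=180, draw]
]
Final: pos=(-17,17), heading=180, 6 segment(s) drawn

Segment lengths:
  seg 1: (0,0) -> (0,17), length = 17
  seg 2: (0,17) -> (-17,17), length = 17
  seg 3: (-17,17) -> (-17,0), length = 17
  seg 4: (-17,0) -> (0,0), length = 17
  seg 5: (0,0) -> (0,17), length = 17
  seg 6: (0,17) -> (-17,17), length = 17
Total = 102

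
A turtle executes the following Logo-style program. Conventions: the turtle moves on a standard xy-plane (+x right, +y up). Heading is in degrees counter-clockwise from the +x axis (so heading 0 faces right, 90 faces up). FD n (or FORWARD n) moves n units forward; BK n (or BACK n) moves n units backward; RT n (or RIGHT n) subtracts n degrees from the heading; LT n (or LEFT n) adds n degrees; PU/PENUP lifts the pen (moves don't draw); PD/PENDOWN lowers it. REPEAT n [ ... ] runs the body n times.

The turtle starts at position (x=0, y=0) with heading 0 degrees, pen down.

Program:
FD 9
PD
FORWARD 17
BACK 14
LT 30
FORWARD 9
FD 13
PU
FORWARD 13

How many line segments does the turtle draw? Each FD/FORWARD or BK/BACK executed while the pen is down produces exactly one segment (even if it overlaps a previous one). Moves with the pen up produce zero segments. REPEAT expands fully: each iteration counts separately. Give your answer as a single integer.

Executing turtle program step by step:
Start: pos=(0,0), heading=0, pen down
FD 9: (0,0) -> (9,0) [heading=0, draw]
PD: pen down
FD 17: (9,0) -> (26,0) [heading=0, draw]
BK 14: (26,0) -> (12,0) [heading=0, draw]
LT 30: heading 0 -> 30
FD 9: (12,0) -> (19.794,4.5) [heading=30, draw]
FD 13: (19.794,4.5) -> (31.053,11) [heading=30, draw]
PU: pen up
FD 13: (31.053,11) -> (42.311,17.5) [heading=30, move]
Final: pos=(42.311,17.5), heading=30, 5 segment(s) drawn
Segments drawn: 5

Answer: 5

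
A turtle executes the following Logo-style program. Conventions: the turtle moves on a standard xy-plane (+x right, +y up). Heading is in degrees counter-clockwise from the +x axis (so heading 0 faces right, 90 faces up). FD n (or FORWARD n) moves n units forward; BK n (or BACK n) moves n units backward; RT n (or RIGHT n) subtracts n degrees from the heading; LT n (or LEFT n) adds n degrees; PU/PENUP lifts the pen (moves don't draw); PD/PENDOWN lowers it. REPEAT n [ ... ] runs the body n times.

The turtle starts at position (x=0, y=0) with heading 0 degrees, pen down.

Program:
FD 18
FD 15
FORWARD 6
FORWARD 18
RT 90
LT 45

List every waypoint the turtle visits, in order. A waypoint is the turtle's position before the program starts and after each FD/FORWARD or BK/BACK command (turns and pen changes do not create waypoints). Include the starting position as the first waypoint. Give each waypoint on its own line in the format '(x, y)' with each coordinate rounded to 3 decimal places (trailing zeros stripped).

Executing turtle program step by step:
Start: pos=(0,0), heading=0, pen down
FD 18: (0,0) -> (18,0) [heading=0, draw]
FD 15: (18,0) -> (33,0) [heading=0, draw]
FD 6: (33,0) -> (39,0) [heading=0, draw]
FD 18: (39,0) -> (57,0) [heading=0, draw]
RT 90: heading 0 -> 270
LT 45: heading 270 -> 315
Final: pos=(57,0), heading=315, 4 segment(s) drawn
Waypoints (5 total):
(0, 0)
(18, 0)
(33, 0)
(39, 0)
(57, 0)

Answer: (0, 0)
(18, 0)
(33, 0)
(39, 0)
(57, 0)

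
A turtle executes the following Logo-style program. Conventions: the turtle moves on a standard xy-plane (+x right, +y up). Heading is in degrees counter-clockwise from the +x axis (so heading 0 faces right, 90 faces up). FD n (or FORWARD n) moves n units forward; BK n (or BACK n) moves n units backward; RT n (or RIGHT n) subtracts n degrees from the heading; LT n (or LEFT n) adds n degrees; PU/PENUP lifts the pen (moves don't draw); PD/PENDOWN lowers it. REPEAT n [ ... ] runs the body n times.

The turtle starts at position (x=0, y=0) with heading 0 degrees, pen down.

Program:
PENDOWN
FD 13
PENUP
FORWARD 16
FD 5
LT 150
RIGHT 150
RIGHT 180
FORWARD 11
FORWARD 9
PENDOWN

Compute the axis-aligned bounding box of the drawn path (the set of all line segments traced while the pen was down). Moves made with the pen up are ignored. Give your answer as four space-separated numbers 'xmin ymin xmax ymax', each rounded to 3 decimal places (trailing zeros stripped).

Executing turtle program step by step:
Start: pos=(0,0), heading=0, pen down
PD: pen down
FD 13: (0,0) -> (13,0) [heading=0, draw]
PU: pen up
FD 16: (13,0) -> (29,0) [heading=0, move]
FD 5: (29,0) -> (34,0) [heading=0, move]
LT 150: heading 0 -> 150
RT 150: heading 150 -> 0
RT 180: heading 0 -> 180
FD 11: (34,0) -> (23,0) [heading=180, move]
FD 9: (23,0) -> (14,0) [heading=180, move]
PD: pen down
Final: pos=(14,0), heading=180, 1 segment(s) drawn

Segment endpoints: x in {0, 13}, y in {0}
xmin=0, ymin=0, xmax=13, ymax=0

Answer: 0 0 13 0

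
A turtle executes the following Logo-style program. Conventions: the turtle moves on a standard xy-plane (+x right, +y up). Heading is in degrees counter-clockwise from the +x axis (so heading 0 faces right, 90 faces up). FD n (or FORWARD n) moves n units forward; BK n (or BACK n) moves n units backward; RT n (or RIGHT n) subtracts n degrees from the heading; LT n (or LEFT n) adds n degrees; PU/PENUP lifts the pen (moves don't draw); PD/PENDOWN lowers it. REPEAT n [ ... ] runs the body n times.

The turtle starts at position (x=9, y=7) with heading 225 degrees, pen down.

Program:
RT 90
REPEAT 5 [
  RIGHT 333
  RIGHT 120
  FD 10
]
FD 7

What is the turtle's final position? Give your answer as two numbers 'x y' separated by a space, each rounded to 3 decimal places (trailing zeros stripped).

Answer: 23.911 16.929

Derivation:
Executing turtle program step by step:
Start: pos=(9,7), heading=225, pen down
RT 90: heading 225 -> 135
REPEAT 5 [
  -- iteration 1/5 --
  RT 333: heading 135 -> 162
  RT 120: heading 162 -> 42
  FD 10: (9,7) -> (16.431,13.691) [heading=42, draw]
  -- iteration 2/5 --
  RT 333: heading 42 -> 69
  RT 120: heading 69 -> 309
  FD 10: (16.431,13.691) -> (22.725,5.92) [heading=309, draw]
  -- iteration 3/5 --
  RT 333: heading 309 -> 336
  RT 120: heading 336 -> 216
  FD 10: (22.725,5.92) -> (14.634,0.042) [heading=216, draw]
  -- iteration 4/5 --
  RT 333: heading 216 -> 243
  RT 120: heading 243 -> 123
  FD 10: (14.634,0.042) -> (9.188,8.429) [heading=123, draw]
  -- iteration 5/5 --
  RT 333: heading 123 -> 150
  RT 120: heading 150 -> 30
  FD 10: (9.188,8.429) -> (17.848,13.429) [heading=30, draw]
]
FD 7: (17.848,13.429) -> (23.911,16.929) [heading=30, draw]
Final: pos=(23.911,16.929), heading=30, 6 segment(s) drawn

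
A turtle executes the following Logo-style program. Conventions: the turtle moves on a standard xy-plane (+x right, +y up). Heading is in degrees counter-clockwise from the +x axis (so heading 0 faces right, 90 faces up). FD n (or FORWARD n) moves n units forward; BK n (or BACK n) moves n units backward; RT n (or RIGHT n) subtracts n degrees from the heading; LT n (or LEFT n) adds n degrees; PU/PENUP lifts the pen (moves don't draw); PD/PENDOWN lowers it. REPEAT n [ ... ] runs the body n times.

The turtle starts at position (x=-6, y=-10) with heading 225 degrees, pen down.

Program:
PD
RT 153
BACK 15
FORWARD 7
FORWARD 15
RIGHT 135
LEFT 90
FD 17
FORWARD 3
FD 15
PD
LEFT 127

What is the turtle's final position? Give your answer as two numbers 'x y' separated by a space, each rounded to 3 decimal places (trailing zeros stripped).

Executing turtle program step by step:
Start: pos=(-6,-10), heading=225, pen down
PD: pen down
RT 153: heading 225 -> 72
BK 15: (-6,-10) -> (-10.635,-24.266) [heading=72, draw]
FD 7: (-10.635,-24.266) -> (-8.472,-17.608) [heading=72, draw]
FD 15: (-8.472,-17.608) -> (-3.837,-3.343) [heading=72, draw]
RT 135: heading 72 -> 297
LT 90: heading 297 -> 27
FD 17: (-3.837,-3.343) -> (11.31,4.375) [heading=27, draw]
FD 3: (11.31,4.375) -> (13.983,5.737) [heading=27, draw]
FD 15: (13.983,5.737) -> (27.348,12.547) [heading=27, draw]
PD: pen down
LT 127: heading 27 -> 154
Final: pos=(27.348,12.547), heading=154, 6 segment(s) drawn

Answer: 27.348 12.547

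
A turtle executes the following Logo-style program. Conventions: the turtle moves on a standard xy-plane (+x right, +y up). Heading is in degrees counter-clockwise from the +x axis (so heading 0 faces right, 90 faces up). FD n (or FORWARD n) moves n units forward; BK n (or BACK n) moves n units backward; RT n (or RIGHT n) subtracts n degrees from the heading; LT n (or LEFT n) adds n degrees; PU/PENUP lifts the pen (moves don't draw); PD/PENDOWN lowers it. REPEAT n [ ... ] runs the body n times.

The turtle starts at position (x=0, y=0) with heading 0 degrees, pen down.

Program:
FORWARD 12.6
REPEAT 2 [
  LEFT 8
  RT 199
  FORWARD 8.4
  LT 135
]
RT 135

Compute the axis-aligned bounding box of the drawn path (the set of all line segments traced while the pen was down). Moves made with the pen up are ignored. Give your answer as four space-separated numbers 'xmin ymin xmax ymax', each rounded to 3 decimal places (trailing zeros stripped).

Answer: 0 0 12.6 9.335

Derivation:
Executing turtle program step by step:
Start: pos=(0,0), heading=0, pen down
FD 12.6: (0,0) -> (12.6,0) [heading=0, draw]
REPEAT 2 [
  -- iteration 1/2 --
  LT 8: heading 0 -> 8
  RT 199: heading 8 -> 169
  FD 8.4: (12.6,0) -> (4.354,1.603) [heading=169, draw]
  LT 135: heading 169 -> 304
  -- iteration 2/2 --
  LT 8: heading 304 -> 312
  RT 199: heading 312 -> 113
  FD 8.4: (4.354,1.603) -> (1.072,9.335) [heading=113, draw]
  LT 135: heading 113 -> 248
]
RT 135: heading 248 -> 113
Final: pos=(1.072,9.335), heading=113, 3 segment(s) drawn

Segment endpoints: x in {0, 1.072, 4.354, 12.6}, y in {0, 1.603, 9.335}
xmin=0, ymin=0, xmax=12.6, ymax=9.335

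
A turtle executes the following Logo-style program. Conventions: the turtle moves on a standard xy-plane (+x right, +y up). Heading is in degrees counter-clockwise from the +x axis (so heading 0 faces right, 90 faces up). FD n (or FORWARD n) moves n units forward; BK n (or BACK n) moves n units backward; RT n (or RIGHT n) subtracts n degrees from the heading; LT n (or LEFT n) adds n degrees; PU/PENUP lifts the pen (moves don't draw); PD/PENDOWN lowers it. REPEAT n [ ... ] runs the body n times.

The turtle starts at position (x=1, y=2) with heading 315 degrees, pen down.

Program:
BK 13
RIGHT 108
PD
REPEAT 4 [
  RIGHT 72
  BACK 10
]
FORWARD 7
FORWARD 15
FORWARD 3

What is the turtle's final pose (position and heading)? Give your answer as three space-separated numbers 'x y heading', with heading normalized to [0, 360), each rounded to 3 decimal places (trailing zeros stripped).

Answer: -13.192 -18.04 279

Derivation:
Executing turtle program step by step:
Start: pos=(1,2), heading=315, pen down
BK 13: (1,2) -> (-8.192,11.192) [heading=315, draw]
RT 108: heading 315 -> 207
PD: pen down
REPEAT 4 [
  -- iteration 1/4 --
  RT 72: heading 207 -> 135
  BK 10: (-8.192,11.192) -> (-1.121,4.121) [heading=135, draw]
  -- iteration 2/4 --
  RT 72: heading 135 -> 63
  BK 10: (-1.121,4.121) -> (-5.661,-4.789) [heading=63, draw]
  -- iteration 3/4 --
  RT 72: heading 63 -> 351
  BK 10: (-5.661,-4.789) -> (-15.538,-3.224) [heading=351, draw]
  -- iteration 4/4 --
  RT 72: heading 351 -> 279
  BK 10: (-15.538,-3.224) -> (-17.102,6.652) [heading=279, draw]
]
FD 7: (-17.102,6.652) -> (-16.007,-0.261) [heading=279, draw]
FD 15: (-16.007,-0.261) -> (-13.661,-15.077) [heading=279, draw]
FD 3: (-13.661,-15.077) -> (-13.192,-18.04) [heading=279, draw]
Final: pos=(-13.192,-18.04), heading=279, 8 segment(s) drawn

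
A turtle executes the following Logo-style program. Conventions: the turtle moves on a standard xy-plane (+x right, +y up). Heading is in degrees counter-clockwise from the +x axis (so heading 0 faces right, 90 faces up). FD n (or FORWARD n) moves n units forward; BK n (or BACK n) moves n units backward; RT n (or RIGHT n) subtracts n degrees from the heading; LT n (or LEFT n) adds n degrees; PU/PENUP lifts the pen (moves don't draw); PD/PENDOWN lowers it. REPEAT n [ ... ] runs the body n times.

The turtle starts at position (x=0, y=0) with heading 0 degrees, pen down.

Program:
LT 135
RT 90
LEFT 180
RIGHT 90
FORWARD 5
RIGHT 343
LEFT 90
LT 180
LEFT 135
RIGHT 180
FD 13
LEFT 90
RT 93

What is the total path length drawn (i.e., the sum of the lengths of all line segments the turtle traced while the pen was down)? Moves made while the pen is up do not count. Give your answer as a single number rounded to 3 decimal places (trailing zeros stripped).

Answer: 18

Derivation:
Executing turtle program step by step:
Start: pos=(0,0), heading=0, pen down
LT 135: heading 0 -> 135
RT 90: heading 135 -> 45
LT 180: heading 45 -> 225
RT 90: heading 225 -> 135
FD 5: (0,0) -> (-3.536,3.536) [heading=135, draw]
RT 343: heading 135 -> 152
LT 90: heading 152 -> 242
LT 180: heading 242 -> 62
LT 135: heading 62 -> 197
RT 180: heading 197 -> 17
FD 13: (-3.536,3.536) -> (8.896,7.336) [heading=17, draw]
LT 90: heading 17 -> 107
RT 93: heading 107 -> 14
Final: pos=(8.896,7.336), heading=14, 2 segment(s) drawn

Segment lengths:
  seg 1: (0,0) -> (-3.536,3.536), length = 5
  seg 2: (-3.536,3.536) -> (8.896,7.336), length = 13
Total = 18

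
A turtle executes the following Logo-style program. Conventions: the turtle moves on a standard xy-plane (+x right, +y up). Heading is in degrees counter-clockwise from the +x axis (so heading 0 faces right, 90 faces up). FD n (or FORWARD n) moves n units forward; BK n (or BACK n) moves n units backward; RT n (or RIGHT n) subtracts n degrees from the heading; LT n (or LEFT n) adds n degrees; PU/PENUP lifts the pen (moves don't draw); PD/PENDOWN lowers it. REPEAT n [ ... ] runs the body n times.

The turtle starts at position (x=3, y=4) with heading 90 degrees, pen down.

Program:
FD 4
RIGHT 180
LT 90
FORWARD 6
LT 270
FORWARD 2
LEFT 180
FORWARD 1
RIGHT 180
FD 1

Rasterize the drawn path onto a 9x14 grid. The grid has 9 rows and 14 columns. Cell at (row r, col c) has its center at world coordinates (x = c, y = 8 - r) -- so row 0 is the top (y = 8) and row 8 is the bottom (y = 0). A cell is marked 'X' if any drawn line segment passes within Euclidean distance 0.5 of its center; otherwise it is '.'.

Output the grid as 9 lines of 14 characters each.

Segment 0: (3,4) -> (3,8)
Segment 1: (3,8) -> (9,8)
Segment 2: (9,8) -> (9,6)
Segment 3: (9,6) -> (9,7)
Segment 4: (9,7) -> (9,6)

Answer: ...XXXXXXX....
...X.....X....
...X.....X....
...X..........
...X..........
..............
..............
..............
..............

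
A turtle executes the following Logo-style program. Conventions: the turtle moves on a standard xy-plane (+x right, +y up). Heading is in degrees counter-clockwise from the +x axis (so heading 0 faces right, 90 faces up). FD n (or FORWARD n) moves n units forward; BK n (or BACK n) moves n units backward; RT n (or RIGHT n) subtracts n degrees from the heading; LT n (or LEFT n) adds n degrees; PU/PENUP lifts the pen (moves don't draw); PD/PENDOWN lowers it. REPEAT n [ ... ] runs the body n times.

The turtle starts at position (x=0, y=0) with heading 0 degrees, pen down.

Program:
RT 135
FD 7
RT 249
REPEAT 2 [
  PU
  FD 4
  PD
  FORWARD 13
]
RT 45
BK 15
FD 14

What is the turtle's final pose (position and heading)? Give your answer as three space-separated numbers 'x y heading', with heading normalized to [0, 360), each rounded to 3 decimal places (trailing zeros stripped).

Answer: 25.752 -17.845 291

Derivation:
Executing turtle program step by step:
Start: pos=(0,0), heading=0, pen down
RT 135: heading 0 -> 225
FD 7: (0,0) -> (-4.95,-4.95) [heading=225, draw]
RT 249: heading 225 -> 336
REPEAT 2 [
  -- iteration 1/2 --
  PU: pen up
  FD 4: (-4.95,-4.95) -> (-1.296,-6.577) [heading=336, move]
  PD: pen down
  FD 13: (-1.296,-6.577) -> (10.581,-11.864) [heading=336, draw]
  -- iteration 2/2 --
  PU: pen up
  FD 4: (10.581,-11.864) -> (14.235,-13.491) [heading=336, move]
  PD: pen down
  FD 13: (14.235,-13.491) -> (26.111,-18.779) [heading=336, draw]
]
RT 45: heading 336 -> 291
BK 15: (26.111,-18.779) -> (20.735,-4.775) [heading=291, draw]
FD 14: (20.735,-4.775) -> (25.752,-17.845) [heading=291, draw]
Final: pos=(25.752,-17.845), heading=291, 5 segment(s) drawn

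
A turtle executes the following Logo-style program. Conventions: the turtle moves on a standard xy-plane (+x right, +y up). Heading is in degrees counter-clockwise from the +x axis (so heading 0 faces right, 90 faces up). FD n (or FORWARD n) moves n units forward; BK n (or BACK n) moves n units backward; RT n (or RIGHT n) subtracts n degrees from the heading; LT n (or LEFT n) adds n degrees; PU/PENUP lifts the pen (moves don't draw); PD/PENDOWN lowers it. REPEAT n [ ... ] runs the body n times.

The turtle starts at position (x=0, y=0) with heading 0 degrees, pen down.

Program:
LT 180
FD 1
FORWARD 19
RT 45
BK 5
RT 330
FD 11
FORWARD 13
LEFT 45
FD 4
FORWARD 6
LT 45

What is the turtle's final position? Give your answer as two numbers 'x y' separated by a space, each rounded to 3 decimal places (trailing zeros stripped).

Answer: -48.307 -2.324

Derivation:
Executing turtle program step by step:
Start: pos=(0,0), heading=0, pen down
LT 180: heading 0 -> 180
FD 1: (0,0) -> (-1,0) [heading=180, draw]
FD 19: (-1,0) -> (-20,0) [heading=180, draw]
RT 45: heading 180 -> 135
BK 5: (-20,0) -> (-16.464,-3.536) [heading=135, draw]
RT 330: heading 135 -> 165
FD 11: (-16.464,-3.536) -> (-27.09,-0.689) [heading=165, draw]
FD 13: (-27.09,-0.689) -> (-39.647,2.676) [heading=165, draw]
LT 45: heading 165 -> 210
FD 4: (-39.647,2.676) -> (-43.111,0.676) [heading=210, draw]
FD 6: (-43.111,0.676) -> (-48.307,-2.324) [heading=210, draw]
LT 45: heading 210 -> 255
Final: pos=(-48.307,-2.324), heading=255, 7 segment(s) drawn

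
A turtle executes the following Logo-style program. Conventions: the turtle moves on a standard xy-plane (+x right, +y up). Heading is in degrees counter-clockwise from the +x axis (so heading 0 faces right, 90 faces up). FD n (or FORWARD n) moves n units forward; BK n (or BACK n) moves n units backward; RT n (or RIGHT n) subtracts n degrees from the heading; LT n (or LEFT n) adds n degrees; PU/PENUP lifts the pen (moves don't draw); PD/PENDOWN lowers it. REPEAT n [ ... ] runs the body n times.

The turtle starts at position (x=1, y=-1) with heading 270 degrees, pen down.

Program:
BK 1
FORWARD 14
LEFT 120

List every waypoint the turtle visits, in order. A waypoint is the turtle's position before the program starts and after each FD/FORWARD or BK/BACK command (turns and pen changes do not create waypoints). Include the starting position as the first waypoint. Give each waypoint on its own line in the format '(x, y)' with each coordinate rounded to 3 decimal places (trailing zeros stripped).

Answer: (1, -1)
(1, 0)
(1, -14)

Derivation:
Executing turtle program step by step:
Start: pos=(1,-1), heading=270, pen down
BK 1: (1,-1) -> (1,0) [heading=270, draw]
FD 14: (1,0) -> (1,-14) [heading=270, draw]
LT 120: heading 270 -> 30
Final: pos=(1,-14), heading=30, 2 segment(s) drawn
Waypoints (3 total):
(1, -1)
(1, 0)
(1, -14)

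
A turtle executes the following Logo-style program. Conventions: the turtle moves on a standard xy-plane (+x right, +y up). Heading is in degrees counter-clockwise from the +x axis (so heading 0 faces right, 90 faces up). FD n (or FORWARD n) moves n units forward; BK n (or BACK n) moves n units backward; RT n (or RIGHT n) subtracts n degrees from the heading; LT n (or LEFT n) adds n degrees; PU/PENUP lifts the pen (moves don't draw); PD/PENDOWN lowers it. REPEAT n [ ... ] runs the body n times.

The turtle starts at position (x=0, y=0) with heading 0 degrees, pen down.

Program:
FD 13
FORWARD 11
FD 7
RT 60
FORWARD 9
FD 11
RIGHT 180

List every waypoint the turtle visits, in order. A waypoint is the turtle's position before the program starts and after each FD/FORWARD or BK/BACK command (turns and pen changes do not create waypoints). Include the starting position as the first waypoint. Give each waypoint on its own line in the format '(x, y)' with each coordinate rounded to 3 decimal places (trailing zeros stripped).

Executing turtle program step by step:
Start: pos=(0,0), heading=0, pen down
FD 13: (0,0) -> (13,0) [heading=0, draw]
FD 11: (13,0) -> (24,0) [heading=0, draw]
FD 7: (24,0) -> (31,0) [heading=0, draw]
RT 60: heading 0 -> 300
FD 9: (31,0) -> (35.5,-7.794) [heading=300, draw]
FD 11: (35.5,-7.794) -> (41,-17.321) [heading=300, draw]
RT 180: heading 300 -> 120
Final: pos=(41,-17.321), heading=120, 5 segment(s) drawn
Waypoints (6 total):
(0, 0)
(13, 0)
(24, 0)
(31, 0)
(35.5, -7.794)
(41, -17.321)

Answer: (0, 0)
(13, 0)
(24, 0)
(31, 0)
(35.5, -7.794)
(41, -17.321)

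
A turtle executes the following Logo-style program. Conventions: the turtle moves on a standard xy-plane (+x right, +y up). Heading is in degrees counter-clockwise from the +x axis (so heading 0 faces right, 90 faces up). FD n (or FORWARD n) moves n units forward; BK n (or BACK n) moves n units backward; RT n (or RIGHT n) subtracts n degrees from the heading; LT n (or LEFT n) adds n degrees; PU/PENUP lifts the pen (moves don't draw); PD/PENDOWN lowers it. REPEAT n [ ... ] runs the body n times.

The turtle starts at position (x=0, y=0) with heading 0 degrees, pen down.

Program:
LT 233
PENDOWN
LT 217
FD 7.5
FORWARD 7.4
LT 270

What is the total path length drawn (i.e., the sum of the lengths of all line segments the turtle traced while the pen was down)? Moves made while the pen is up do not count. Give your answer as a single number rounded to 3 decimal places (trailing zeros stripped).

Answer: 14.9

Derivation:
Executing turtle program step by step:
Start: pos=(0,0), heading=0, pen down
LT 233: heading 0 -> 233
PD: pen down
LT 217: heading 233 -> 90
FD 7.5: (0,0) -> (0,7.5) [heading=90, draw]
FD 7.4: (0,7.5) -> (0,14.9) [heading=90, draw]
LT 270: heading 90 -> 0
Final: pos=(0,14.9), heading=0, 2 segment(s) drawn

Segment lengths:
  seg 1: (0,0) -> (0,7.5), length = 7.5
  seg 2: (0,7.5) -> (0,14.9), length = 7.4
Total = 14.9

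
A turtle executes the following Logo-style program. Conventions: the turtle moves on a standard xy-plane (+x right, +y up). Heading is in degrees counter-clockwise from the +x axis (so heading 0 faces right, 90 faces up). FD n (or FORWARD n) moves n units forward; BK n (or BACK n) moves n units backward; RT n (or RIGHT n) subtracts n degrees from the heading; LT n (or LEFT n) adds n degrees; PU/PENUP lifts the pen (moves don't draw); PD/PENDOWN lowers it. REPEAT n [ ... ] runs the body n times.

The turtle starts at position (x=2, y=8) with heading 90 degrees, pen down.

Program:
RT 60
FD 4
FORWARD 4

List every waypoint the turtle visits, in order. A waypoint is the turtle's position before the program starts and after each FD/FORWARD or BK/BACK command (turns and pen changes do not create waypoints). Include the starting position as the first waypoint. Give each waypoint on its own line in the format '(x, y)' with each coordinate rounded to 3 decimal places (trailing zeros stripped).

Answer: (2, 8)
(5.464, 10)
(8.928, 12)

Derivation:
Executing turtle program step by step:
Start: pos=(2,8), heading=90, pen down
RT 60: heading 90 -> 30
FD 4: (2,8) -> (5.464,10) [heading=30, draw]
FD 4: (5.464,10) -> (8.928,12) [heading=30, draw]
Final: pos=(8.928,12), heading=30, 2 segment(s) drawn
Waypoints (3 total):
(2, 8)
(5.464, 10)
(8.928, 12)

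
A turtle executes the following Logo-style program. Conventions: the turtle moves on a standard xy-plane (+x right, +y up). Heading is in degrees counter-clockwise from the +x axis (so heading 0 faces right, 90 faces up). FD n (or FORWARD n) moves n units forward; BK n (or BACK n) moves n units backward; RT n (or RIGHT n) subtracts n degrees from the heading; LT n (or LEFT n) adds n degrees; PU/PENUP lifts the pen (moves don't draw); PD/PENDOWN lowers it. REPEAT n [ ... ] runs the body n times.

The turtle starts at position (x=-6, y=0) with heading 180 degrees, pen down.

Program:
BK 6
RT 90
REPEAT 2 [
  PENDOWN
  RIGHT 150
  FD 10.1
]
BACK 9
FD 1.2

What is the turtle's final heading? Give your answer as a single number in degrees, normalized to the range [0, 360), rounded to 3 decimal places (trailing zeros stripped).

Answer: 150

Derivation:
Executing turtle program step by step:
Start: pos=(-6,0), heading=180, pen down
BK 6: (-6,0) -> (0,0) [heading=180, draw]
RT 90: heading 180 -> 90
REPEAT 2 [
  -- iteration 1/2 --
  PD: pen down
  RT 150: heading 90 -> 300
  FD 10.1: (0,0) -> (5.05,-8.747) [heading=300, draw]
  -- iteration 2/2 --
  PD: pen down
  RT 150: heading 300 -> 150
  FD 10.1: (5.05,-8.747) -> (-3.697,-3.697) [heading=150, draw]
]
BK 9: (-3.697,-3.697) -> (4.097,-8.197) [heading=150, draw]
FD 1.2: (4.097,-8.197) -> (3.058,-7.597) [heading=150, draw]
Final: pos=(3.058,-7.597), heading=150, 5 segment(s) drawn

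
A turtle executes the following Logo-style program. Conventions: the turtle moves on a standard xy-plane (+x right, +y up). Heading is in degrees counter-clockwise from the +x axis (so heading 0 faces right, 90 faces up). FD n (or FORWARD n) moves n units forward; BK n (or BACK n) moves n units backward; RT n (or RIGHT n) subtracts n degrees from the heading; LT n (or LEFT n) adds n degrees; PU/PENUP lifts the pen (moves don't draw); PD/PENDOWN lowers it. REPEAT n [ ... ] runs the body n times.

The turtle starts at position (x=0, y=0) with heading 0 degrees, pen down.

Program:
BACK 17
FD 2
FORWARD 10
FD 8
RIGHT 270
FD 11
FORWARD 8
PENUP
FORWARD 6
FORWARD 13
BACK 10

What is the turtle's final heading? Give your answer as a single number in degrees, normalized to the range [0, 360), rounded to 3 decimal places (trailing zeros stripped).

Answer: 90

Derivation:
Executing turtle program step by step:
Start: pos=(0,0), heading=0, pen down
BK 17: (0,0) -> (-17,0) [heading=0, draw]
FD 2: (-17,0) -> (-15,0) [heading=0, draw]
FD 10: (-15,0) -> (-5,0) [heading=0, draw]
FD 8: (-5,0) -> (3,0) [heading=0, draw]
RT 270: heading 0 -> 90
FD 11: (3,0) -> (3,11) [heading=90, draw]
FD 8: (3,11) -> (3,19) [heading=90, draw]
PU: pen up
FD 6: (3,19) -> (3,25) [heading=90, move]
FD 13: (3,25) -> (3,38) [heading=90, move]
BK 10: (3,38) -> (3,28) [heading=90, move]
Final: pos=(3,28), heading=90, 6 segment(s) drawn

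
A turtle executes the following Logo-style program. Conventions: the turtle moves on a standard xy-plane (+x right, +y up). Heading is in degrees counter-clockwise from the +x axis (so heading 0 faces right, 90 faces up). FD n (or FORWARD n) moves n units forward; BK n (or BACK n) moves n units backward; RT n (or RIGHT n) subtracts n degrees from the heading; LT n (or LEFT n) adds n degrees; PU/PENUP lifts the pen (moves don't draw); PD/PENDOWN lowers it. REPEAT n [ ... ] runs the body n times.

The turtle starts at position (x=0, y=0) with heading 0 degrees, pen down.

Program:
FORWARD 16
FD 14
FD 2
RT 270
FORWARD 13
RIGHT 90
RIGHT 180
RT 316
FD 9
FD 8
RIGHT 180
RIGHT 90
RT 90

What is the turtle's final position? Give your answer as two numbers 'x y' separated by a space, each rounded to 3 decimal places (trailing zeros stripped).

Executing turtle program step by step:
Start: pos=(0,0), heading=0, pen down
FD 16: (0,0) -> (16,0) [heading=0, draw]
FD 14: (16,0) -> (30,0) [heading=0, draw]
FD 2: (30,0) -> (32,0) [heading=0, draw]
RT 270: heading 0 -> 90
FD 13: (32,0) -> (32,13) [heading=90, draw]
RT 90: heading 90 -> 0
RT 180: heading 0 -> 180
RT 316: heading 180 -> 224
FD 9: (32,13) -> (25.526,6.748) [heading=224, draw]
FD 8: (25.526,6.748) -> (19.771,1.191) [heading=224, draw]
RT 180: heading 224 -> 44
RT 90: heading 44 -> 314
RT 90: heading 314 -> 224
Final: pos=(19.771,1.191), heading=224, 6 segment(s) drawn

Answer: 19.771 1.191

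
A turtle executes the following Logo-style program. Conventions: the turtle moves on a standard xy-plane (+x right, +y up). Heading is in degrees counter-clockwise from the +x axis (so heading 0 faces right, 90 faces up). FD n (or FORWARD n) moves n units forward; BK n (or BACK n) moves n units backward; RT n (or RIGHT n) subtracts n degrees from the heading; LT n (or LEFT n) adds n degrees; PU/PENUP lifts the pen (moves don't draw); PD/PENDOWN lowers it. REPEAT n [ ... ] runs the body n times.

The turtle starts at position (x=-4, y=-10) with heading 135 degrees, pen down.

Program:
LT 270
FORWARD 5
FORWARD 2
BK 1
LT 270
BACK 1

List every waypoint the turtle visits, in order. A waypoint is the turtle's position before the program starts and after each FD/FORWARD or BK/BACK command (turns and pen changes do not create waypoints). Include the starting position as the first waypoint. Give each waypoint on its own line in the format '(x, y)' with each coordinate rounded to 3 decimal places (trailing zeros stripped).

Answer: (-4, -10)
(-0.464, -6.464)
(0.95, -5.05)
(0.243, -5.757)
(-0.464, -5.05)

Derivation:
Executing turtle program step by step:
Start: pos=(-4,-10), heading=135, pen down
LT 270: heading 135 -> 45
FD 5: (-4,-10) -> (-0.464,-6.464) [heading=45, draw]
FD 2: (-0.464,-6.464) -> (0.95,-5.05) [heading=45, draw]
BK 1: (0.95,-5.05) -> (0.243,-5.757) [heading=45, draw]
LT 270: heading 45 -> 315
BK 1: (0.243,-5.757) -> (-0.464,-5.05) [heading=315, draw]
Final: pos=(-0.464,-5.05), heading=315, 4 segment(s) drawn
Waypoints (5 total):
(-4, -10)
(-0.464, -6.464)
(0.95, -5.05)
(0.243, -5.757)
(-0.464, -5.05)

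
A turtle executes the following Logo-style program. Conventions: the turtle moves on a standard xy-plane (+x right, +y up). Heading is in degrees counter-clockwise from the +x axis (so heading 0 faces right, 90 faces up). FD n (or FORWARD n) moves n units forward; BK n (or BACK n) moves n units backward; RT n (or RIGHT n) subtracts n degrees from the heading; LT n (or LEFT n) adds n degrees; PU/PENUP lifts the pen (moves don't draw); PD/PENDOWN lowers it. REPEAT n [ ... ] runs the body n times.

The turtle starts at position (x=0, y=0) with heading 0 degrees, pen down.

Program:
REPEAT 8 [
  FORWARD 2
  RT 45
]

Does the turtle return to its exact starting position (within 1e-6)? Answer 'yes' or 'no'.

Executing turtle program step by step:
Start: pos=(0,0), heading=0, pen down
REPEAT 8 [
  -- iteration 1/8 --
  FD 2: (0,0) -> (2,0) [heading=0, draw]
  RT 45: heading 0 -> 315
  -- iteration 2/8 --
  FD 2: (2,0) -> (3.414,-1.414) [heading=315, draw]
  RT 45: heading 315 -> 270
  -- iteration 3/8 --
  FD 2: (3.414,-1.414) -> (3.414,-3.414) [heading=270, draw]
  RT 45: heading 270 -> 225
  -- iteration 4/8 --
  FD 2: (3.414,-3.414) -> (2,-4.828) [heading=225, draw]
  RT 45: heading 225 -> 180
  -- iteration 5/8 --
  FD 2: (2,-4.828) -> (0,-4.828) [heading=180, draw]
  RT 45: heading 180 -> 135
  -- iteration 6/8 --
  FD 2: (0,-4.828) -> (-1.414,-3.414) [heading=135, draw]
  RT 45: heading 135 -> 90
  -- iteration 7/8 --
  FD 2: (-1.414,-3.414) -> (-1.414,-1.414) [heading=90, draw]
  RT 45: heading 90 -> 45
  -- iteration 8/8 --
  FD 2: (-1.414,-1.414) -> (0,0) [heading=45, draw]
  RT 45: heading 45 -> 0
]
Final: pos=(0,0), heading=0, 8 segment(s) drawn

Start position: (0, 0)
Final position: (0, 0)
Distance = 0; < 1e-6 -> CLOSED

Answer: yes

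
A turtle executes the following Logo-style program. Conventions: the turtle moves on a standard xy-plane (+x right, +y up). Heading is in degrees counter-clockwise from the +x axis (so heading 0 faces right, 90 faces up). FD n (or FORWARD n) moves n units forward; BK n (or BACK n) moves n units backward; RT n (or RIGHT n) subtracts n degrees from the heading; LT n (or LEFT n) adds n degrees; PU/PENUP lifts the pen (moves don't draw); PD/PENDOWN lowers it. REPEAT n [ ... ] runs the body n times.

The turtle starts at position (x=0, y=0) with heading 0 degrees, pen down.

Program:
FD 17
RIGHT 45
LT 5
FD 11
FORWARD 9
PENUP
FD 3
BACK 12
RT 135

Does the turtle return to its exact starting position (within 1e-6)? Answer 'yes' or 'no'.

Executing turtle program step by step:
Start: pos=(0,0), heading=0, pen down
FD 17: (0,0) -> (17,0) [heading=0, draw]
RT 45: heading 0 -> 315
LT 5: heading 315 -> 320
FD 11: (17,0) -> (25.426,-7.071) [heading=320, draw]
FD 9: (25.426,-7.071) -> (32.321,-12.856) [heading=320, draw]
PU: pen up
FD 3: (32.321,-12.856) -> (34.619,-14.784) [heading=320, move]
BK 12: (34.619,-14.784) -> (25.426,-7.071) [heading=320, move]
RT 135: heading 320 -> 185
Final: pos=(25.426,-7.071), heading=185, 3 segment(s) drawn

Start position: (0, 0)
Final position: (25.426, -7.071)
Distance = 26.391; >= 1e-6 -> NOT closed

Answer: no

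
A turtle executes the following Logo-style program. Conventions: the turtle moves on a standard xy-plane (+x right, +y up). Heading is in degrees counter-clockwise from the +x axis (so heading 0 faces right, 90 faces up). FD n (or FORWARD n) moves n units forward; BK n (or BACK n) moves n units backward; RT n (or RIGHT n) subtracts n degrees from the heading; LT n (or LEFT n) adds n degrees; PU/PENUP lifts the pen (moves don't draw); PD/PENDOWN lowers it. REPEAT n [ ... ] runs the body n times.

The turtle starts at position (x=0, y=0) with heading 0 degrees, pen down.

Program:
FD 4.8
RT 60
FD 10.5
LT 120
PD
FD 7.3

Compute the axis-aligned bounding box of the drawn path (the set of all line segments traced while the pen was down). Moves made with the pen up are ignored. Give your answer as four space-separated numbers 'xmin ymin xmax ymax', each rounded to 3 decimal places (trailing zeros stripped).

Executing turtle program step by step:
Start: pos=(0,0), heading=0, pen down
FD 4.8: (0,0) -> (4.8,0) [heading=0, draw]
RT 60: heading 0 -> 300
FD 10.5: (4.8,0) -> (10.05,-9.093) [heading=300, draw]
LT 120: heading 300 -> 60
PD: pen down
FD 7.3: (10.05,-9.093) -> (13.7,-2.771) [heading=60, draw]
Final: pos=(13.7,-2.771), heading=60, 3 segment(s) drawn

Segment endpoints: x in {0, 4.8, 10.05, 13.7}, y in {-9.093, -2.771, 0}
xmin=0, ymin=-9.093, xmax=13.7, ymax=0

Answer: 0 -9.093 13.7 0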